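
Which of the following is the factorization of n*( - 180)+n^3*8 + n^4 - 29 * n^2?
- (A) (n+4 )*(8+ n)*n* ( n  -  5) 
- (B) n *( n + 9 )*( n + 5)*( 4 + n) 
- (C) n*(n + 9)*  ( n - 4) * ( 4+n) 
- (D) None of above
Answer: D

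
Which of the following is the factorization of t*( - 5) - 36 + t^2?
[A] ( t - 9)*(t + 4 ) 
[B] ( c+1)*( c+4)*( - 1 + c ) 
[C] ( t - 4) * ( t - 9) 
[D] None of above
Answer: A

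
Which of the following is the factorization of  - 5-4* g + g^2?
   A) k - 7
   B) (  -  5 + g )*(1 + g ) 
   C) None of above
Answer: B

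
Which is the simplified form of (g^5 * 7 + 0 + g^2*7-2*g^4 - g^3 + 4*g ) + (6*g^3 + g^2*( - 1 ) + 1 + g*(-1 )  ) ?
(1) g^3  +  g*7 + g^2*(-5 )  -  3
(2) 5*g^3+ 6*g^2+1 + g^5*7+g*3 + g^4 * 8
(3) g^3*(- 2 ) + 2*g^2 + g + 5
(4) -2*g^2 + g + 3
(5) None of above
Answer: 5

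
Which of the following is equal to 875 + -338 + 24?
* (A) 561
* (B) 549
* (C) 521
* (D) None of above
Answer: A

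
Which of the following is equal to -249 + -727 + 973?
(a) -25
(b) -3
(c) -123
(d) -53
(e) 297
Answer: b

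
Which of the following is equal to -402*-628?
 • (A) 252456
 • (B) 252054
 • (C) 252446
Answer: A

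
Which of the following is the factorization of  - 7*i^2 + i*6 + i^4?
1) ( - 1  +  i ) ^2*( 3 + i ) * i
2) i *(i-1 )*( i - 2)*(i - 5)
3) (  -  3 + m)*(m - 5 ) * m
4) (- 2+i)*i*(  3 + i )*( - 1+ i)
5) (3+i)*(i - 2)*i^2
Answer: 4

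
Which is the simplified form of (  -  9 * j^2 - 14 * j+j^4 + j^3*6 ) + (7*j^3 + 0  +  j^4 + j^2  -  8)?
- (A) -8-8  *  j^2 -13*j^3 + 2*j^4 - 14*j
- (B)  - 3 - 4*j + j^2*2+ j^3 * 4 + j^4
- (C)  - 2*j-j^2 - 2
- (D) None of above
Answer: D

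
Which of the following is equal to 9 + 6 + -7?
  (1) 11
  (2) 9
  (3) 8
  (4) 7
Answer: 3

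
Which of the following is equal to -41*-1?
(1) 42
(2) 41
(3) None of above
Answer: 2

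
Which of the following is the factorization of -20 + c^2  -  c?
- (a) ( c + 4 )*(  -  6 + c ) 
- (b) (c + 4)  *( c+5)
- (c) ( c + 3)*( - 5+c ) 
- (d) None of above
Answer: d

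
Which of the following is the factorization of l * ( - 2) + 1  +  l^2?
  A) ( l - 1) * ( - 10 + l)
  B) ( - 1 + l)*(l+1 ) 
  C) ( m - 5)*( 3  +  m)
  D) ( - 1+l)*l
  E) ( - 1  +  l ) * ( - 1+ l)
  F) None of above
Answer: E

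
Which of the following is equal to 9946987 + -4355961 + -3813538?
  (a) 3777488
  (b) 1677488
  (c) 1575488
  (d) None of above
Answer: d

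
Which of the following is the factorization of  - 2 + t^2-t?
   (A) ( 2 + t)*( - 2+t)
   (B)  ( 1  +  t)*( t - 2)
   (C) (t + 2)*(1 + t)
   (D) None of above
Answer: B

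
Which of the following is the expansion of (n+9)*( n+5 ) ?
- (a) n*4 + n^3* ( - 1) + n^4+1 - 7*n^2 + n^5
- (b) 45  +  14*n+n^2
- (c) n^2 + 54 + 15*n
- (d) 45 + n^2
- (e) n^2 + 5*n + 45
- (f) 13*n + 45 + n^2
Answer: b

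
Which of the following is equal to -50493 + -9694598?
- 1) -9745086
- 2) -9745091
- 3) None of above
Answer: 2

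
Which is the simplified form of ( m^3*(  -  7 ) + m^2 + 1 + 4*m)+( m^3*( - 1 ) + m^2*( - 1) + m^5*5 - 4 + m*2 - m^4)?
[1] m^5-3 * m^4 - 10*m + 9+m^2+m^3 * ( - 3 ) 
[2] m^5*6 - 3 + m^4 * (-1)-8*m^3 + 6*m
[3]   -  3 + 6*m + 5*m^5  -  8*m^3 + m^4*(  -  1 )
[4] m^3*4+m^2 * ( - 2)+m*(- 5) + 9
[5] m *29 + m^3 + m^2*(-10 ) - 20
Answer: 3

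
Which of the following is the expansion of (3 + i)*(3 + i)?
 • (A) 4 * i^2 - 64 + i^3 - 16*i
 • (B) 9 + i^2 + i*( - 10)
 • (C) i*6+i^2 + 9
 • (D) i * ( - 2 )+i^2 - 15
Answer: C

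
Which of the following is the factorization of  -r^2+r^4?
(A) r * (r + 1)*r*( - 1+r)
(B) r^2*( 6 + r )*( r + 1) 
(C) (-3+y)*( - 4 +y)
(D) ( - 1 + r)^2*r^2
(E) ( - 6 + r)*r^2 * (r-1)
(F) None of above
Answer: A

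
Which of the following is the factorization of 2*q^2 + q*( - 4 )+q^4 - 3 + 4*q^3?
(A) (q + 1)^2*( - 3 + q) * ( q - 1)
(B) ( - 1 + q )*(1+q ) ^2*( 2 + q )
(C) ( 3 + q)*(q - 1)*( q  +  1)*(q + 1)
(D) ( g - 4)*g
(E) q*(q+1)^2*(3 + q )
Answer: C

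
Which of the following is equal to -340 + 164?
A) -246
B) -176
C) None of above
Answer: B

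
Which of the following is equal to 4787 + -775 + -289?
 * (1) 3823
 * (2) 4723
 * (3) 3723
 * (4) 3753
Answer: 3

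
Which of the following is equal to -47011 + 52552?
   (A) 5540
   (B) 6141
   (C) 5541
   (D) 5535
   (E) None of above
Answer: C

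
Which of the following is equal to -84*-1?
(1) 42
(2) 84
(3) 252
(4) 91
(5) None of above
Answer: 2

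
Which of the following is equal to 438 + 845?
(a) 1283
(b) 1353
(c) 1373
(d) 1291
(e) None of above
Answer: a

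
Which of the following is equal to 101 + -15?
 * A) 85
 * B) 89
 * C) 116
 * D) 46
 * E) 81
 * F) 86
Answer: F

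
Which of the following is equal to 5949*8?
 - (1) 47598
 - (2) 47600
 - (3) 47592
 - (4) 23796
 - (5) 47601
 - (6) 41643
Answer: 3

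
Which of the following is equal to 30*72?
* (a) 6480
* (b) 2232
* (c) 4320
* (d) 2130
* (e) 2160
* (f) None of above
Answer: e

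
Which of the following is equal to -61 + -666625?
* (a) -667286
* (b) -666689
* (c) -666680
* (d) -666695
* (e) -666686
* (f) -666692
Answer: e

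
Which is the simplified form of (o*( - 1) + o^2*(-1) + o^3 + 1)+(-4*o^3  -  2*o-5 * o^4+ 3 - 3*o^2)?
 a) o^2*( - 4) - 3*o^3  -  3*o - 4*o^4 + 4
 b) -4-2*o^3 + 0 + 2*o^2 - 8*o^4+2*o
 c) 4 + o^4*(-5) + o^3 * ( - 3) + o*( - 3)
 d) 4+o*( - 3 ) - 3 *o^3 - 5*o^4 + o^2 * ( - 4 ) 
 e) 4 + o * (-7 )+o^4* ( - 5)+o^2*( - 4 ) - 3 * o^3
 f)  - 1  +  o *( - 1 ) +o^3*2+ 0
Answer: d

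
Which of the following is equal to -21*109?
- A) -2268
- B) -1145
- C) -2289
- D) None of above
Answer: C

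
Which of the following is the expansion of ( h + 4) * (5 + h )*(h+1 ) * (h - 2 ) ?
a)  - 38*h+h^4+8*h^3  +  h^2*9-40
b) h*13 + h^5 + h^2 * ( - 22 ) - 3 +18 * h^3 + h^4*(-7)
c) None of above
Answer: a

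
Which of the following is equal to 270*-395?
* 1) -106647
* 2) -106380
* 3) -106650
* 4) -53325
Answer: 3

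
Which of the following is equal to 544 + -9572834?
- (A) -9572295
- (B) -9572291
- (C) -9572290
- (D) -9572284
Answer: C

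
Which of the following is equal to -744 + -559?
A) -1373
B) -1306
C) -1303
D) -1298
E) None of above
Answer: C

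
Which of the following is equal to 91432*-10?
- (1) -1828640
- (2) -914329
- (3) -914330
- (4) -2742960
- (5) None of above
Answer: 5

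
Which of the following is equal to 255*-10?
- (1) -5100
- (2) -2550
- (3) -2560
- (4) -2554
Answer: 2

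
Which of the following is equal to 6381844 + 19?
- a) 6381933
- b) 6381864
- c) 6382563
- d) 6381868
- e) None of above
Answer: e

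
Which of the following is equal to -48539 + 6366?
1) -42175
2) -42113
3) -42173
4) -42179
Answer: 3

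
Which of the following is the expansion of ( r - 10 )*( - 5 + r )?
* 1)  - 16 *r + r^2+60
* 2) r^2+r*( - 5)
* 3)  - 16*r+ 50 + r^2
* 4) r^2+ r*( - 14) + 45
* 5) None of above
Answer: 5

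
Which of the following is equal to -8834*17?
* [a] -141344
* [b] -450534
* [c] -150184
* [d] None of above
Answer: d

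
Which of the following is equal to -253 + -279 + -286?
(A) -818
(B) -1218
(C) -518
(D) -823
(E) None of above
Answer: A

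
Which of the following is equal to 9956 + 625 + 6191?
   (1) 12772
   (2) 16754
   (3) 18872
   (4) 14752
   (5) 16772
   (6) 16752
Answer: 5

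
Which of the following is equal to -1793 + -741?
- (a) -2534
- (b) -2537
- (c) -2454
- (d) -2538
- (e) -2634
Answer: a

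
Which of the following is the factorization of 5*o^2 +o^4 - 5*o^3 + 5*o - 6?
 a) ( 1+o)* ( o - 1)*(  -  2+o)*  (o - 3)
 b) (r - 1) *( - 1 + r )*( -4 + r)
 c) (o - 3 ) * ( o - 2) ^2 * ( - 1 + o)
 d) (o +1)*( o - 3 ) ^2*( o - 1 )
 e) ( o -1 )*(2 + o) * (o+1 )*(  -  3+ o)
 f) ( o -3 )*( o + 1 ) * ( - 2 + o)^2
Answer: a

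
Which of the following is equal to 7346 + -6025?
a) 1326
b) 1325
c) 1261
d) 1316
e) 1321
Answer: e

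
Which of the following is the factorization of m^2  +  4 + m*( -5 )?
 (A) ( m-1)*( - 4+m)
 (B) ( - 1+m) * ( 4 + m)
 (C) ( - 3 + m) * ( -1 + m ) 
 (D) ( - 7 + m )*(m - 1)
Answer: A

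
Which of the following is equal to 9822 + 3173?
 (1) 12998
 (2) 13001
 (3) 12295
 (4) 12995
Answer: 4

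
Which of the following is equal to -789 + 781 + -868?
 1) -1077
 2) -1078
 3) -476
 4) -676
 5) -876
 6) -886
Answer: 5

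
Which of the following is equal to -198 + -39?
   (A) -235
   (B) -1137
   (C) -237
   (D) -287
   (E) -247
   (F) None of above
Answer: C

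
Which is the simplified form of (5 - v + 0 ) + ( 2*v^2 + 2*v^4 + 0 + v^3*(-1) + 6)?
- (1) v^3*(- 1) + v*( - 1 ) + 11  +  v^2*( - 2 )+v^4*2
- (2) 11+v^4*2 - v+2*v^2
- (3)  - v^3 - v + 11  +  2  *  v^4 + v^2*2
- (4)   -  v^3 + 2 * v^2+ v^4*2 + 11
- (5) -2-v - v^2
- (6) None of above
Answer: 3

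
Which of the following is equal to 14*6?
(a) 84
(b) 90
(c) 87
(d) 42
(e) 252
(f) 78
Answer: a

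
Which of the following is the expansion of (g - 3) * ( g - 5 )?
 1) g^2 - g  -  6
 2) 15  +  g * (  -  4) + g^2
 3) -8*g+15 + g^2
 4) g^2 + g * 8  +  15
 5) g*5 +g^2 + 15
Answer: 3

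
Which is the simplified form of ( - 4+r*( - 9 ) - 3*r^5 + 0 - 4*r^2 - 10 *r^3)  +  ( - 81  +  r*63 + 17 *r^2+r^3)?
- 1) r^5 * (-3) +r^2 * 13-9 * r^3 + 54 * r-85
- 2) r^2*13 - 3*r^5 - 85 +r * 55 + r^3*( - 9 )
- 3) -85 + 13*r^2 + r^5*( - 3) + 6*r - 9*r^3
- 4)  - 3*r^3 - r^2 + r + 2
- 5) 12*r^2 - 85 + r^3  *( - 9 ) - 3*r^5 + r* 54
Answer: 1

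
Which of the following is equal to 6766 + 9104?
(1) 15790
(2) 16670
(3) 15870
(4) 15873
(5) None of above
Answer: 3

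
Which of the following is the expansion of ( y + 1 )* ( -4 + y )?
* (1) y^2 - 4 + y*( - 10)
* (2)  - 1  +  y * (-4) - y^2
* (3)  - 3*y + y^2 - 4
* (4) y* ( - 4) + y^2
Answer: 3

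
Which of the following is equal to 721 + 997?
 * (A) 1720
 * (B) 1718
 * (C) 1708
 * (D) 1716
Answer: B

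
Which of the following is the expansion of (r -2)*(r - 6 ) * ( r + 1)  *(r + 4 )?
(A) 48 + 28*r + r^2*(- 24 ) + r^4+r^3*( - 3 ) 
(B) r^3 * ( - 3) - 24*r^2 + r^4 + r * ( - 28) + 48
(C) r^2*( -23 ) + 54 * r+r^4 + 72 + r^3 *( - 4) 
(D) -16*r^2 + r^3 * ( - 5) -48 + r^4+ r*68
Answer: A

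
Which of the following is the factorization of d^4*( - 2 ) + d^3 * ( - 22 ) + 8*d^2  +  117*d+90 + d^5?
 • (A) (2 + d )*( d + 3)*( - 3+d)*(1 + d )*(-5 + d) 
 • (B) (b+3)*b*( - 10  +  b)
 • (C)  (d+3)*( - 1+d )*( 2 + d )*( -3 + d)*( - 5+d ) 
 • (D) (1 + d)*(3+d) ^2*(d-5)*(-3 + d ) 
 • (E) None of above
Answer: A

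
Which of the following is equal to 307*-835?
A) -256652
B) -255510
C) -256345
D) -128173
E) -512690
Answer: C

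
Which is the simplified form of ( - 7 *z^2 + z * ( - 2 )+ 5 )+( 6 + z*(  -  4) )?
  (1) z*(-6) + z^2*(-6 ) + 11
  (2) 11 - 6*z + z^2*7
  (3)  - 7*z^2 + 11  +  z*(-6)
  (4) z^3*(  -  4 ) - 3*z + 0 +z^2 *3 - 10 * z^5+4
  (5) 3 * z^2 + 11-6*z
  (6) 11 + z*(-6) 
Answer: 3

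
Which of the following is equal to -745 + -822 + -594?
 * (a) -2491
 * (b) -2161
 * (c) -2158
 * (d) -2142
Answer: b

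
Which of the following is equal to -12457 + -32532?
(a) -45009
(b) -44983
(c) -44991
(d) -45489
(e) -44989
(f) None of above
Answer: e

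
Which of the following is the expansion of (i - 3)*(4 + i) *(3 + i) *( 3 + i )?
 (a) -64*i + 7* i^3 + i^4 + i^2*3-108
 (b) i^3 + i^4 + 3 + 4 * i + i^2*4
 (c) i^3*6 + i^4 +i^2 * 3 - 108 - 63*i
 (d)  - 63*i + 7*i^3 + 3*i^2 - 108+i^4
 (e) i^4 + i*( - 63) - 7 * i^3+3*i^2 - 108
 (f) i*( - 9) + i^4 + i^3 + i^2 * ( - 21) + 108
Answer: d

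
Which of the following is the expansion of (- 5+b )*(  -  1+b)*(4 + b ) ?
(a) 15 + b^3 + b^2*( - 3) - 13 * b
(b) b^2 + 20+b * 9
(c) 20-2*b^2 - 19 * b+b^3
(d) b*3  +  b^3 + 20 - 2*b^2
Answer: c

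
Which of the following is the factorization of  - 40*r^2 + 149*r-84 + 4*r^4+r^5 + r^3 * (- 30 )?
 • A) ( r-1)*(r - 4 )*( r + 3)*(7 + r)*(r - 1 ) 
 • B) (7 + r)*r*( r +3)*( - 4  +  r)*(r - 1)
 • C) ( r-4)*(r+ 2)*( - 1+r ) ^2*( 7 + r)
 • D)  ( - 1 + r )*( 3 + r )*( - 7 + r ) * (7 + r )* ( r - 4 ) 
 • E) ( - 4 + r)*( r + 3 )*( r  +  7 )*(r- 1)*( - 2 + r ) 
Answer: A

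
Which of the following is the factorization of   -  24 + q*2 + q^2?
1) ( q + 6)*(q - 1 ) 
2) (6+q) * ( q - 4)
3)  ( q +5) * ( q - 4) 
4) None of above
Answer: 2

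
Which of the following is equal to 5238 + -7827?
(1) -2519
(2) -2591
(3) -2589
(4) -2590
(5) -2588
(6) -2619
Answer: 3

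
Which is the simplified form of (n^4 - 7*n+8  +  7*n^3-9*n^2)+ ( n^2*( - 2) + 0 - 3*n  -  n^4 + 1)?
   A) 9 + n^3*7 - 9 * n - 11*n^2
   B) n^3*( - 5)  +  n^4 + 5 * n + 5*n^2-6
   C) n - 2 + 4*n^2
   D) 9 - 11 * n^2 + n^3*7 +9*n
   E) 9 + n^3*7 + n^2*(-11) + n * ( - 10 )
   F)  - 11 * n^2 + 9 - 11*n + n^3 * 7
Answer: E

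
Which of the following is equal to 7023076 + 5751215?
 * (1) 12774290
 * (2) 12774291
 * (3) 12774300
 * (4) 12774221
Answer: 2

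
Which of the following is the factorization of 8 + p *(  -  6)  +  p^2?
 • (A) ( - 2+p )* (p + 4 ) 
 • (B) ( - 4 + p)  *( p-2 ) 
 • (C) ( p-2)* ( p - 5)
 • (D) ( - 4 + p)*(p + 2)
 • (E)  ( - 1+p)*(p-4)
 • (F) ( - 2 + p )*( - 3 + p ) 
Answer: B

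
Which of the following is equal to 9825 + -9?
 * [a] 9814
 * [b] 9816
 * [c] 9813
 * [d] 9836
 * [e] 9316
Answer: b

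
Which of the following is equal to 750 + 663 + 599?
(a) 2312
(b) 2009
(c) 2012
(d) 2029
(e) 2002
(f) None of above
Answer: c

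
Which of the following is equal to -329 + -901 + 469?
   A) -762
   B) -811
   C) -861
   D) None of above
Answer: D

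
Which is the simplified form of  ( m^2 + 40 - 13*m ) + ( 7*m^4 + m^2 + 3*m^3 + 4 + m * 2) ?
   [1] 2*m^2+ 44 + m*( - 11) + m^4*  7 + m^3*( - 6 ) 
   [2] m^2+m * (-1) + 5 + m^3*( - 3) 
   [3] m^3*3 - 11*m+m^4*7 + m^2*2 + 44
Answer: 3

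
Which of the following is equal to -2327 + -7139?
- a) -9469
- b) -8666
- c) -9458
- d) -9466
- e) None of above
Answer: d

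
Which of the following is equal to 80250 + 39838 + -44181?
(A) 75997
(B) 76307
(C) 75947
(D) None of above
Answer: D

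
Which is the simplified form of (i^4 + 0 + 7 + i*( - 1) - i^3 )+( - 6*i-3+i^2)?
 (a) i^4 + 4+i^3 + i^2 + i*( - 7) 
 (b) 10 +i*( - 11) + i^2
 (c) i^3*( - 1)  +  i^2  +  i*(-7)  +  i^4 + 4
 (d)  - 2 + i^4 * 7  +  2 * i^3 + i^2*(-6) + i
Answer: c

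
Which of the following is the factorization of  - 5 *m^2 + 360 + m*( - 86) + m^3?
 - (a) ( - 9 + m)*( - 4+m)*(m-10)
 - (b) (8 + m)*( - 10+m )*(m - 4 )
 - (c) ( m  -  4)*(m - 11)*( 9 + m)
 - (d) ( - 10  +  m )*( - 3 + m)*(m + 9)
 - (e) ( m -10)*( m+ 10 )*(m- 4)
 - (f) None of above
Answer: f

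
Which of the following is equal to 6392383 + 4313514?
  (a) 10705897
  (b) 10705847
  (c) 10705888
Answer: a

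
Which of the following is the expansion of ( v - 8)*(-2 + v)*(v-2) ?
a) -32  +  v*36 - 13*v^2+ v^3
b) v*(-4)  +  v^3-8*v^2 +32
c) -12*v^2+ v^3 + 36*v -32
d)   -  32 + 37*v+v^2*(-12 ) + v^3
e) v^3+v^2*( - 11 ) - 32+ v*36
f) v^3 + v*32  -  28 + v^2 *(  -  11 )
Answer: c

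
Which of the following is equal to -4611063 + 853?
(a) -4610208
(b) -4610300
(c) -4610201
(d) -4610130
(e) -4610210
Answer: e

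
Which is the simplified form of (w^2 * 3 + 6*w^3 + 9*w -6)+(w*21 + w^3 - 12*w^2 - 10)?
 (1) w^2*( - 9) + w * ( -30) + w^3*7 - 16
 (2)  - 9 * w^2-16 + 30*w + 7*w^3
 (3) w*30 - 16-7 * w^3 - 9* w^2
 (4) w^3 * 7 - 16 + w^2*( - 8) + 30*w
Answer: 2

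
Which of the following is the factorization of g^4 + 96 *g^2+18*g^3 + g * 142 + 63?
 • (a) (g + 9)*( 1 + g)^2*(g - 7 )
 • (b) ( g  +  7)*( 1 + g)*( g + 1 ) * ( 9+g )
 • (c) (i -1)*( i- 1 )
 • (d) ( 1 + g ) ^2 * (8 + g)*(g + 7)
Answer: b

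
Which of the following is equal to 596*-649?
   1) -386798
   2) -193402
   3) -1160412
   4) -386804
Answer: 4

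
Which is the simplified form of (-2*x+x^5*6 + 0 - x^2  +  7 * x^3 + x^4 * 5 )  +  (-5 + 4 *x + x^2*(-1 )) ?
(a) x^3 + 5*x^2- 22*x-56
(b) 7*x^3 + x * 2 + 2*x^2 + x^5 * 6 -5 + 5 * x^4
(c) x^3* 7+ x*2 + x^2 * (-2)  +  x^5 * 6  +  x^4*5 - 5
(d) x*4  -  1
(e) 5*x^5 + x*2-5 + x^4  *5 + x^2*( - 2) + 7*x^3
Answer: c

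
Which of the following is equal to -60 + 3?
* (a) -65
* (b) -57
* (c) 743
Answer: b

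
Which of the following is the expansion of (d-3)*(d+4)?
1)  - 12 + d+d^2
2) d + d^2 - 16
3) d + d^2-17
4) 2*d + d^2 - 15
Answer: 1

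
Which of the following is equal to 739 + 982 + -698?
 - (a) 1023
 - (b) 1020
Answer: a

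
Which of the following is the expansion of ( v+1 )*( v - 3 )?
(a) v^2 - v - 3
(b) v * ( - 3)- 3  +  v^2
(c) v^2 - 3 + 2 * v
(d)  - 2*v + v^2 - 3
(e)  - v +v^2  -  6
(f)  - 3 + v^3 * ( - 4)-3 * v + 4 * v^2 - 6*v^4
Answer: d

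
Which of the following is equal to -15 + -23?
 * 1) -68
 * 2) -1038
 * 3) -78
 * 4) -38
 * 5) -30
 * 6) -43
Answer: 4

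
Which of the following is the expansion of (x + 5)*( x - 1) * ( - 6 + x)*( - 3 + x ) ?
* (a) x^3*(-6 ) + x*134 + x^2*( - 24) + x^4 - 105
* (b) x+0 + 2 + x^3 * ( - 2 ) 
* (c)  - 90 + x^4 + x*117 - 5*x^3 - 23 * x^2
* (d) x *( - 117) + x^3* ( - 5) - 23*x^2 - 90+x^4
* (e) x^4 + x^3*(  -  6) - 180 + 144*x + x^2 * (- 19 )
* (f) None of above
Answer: c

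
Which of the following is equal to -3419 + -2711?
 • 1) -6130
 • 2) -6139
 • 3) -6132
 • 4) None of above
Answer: 1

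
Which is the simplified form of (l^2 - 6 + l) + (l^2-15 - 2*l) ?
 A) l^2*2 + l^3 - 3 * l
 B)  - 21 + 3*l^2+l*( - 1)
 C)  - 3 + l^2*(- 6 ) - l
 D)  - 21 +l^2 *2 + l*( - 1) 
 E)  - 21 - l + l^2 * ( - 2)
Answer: D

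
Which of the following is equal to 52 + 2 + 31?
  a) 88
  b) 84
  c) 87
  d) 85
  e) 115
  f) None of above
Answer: d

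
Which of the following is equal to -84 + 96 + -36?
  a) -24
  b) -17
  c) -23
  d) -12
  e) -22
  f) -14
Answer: a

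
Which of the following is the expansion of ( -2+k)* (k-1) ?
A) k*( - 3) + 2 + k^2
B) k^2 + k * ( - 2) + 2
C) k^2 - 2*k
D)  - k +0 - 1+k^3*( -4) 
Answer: A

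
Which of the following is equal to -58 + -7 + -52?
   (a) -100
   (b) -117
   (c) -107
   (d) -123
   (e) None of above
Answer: b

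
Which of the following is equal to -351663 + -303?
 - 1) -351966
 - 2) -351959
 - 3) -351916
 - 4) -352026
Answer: 1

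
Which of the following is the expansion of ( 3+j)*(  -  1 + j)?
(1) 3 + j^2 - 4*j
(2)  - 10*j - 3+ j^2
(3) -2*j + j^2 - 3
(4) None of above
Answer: 4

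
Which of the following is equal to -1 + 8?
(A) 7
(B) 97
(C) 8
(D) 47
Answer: A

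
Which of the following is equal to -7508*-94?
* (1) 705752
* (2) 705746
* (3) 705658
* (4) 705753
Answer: 1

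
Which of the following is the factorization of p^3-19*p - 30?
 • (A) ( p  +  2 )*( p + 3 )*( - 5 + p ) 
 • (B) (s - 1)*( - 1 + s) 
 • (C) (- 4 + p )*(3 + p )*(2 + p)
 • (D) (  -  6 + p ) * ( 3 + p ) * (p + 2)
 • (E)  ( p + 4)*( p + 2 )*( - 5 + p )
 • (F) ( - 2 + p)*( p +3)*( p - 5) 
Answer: A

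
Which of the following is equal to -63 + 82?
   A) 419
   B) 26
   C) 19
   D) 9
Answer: C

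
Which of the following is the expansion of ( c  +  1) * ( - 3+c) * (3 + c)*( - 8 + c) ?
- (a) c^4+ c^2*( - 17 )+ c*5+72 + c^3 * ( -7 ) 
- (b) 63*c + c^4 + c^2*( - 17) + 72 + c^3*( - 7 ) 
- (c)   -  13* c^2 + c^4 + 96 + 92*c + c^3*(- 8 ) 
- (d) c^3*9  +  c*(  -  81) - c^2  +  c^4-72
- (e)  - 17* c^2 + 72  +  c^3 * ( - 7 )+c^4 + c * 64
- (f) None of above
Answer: b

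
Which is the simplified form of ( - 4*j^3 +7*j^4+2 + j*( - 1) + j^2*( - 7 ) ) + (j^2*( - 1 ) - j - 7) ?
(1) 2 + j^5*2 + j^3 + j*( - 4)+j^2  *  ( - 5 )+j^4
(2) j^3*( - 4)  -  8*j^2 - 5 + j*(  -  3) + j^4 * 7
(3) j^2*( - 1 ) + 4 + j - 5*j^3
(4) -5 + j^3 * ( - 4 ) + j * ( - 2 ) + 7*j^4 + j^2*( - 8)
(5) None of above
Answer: 4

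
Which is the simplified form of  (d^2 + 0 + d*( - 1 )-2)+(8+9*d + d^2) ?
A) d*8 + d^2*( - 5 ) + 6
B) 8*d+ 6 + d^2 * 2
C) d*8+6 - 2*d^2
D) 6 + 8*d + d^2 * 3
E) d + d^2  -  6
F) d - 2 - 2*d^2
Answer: B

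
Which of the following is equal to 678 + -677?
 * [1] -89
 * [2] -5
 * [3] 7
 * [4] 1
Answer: 4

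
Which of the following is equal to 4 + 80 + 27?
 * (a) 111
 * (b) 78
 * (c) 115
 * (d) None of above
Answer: a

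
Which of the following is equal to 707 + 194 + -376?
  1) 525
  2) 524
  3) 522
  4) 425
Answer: 1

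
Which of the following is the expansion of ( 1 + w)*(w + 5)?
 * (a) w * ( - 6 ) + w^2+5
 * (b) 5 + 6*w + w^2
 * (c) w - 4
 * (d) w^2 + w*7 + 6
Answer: b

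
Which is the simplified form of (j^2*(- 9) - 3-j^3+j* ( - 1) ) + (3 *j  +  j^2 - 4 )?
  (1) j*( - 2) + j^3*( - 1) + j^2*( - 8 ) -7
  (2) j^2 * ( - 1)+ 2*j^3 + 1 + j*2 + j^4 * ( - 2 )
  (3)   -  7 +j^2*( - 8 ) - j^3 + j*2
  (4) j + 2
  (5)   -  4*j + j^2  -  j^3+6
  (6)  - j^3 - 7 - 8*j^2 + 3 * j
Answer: 3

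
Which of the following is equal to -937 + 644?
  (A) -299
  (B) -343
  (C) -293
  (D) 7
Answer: C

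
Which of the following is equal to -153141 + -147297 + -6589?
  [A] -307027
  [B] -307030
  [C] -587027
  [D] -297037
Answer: A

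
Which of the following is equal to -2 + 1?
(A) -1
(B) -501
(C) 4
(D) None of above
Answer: A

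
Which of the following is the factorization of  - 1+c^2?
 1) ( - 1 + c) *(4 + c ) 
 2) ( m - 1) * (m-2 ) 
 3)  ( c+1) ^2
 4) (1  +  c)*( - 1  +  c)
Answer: 4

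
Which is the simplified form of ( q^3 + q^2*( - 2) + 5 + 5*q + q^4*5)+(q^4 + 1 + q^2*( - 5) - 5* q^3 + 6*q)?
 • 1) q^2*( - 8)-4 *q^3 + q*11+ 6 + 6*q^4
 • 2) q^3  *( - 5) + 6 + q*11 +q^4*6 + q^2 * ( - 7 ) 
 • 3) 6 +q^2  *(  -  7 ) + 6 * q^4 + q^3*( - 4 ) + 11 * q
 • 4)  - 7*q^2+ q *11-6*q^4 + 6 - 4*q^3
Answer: 3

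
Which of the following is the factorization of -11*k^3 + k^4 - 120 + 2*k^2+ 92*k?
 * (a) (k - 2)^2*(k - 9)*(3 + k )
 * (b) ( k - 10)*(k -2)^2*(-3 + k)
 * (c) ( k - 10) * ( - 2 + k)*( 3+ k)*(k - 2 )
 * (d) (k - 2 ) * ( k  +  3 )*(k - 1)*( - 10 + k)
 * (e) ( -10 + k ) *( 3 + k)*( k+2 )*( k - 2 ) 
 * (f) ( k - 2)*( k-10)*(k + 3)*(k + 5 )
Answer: c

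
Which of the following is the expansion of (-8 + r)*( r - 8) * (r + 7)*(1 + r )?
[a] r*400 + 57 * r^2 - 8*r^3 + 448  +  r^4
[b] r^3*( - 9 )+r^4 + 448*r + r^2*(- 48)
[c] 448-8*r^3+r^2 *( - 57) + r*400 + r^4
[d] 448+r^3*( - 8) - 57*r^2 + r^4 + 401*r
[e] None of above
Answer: c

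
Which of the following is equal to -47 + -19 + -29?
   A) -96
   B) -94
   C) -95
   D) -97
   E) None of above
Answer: C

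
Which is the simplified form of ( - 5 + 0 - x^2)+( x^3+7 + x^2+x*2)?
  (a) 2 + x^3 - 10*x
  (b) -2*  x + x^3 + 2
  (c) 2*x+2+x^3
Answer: c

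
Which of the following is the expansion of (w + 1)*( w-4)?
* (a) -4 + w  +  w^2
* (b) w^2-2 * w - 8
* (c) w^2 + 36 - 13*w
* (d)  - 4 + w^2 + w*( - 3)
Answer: d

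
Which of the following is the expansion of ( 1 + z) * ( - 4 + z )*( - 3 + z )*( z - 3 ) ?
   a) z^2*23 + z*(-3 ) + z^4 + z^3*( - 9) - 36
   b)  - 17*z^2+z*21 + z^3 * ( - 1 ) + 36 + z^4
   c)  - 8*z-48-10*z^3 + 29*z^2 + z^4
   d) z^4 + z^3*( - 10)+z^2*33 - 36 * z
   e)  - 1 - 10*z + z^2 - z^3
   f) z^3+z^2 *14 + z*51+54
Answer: a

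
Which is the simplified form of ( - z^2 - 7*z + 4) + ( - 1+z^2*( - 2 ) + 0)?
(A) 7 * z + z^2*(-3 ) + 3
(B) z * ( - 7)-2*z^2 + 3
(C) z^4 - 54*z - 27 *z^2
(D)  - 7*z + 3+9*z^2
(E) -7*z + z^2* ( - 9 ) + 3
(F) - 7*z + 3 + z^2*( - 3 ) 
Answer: F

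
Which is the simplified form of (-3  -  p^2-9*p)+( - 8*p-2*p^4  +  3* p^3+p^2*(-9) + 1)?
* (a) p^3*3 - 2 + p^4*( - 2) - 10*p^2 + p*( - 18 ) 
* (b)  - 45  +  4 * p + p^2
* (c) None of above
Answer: c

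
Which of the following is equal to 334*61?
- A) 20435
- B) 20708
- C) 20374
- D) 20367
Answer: C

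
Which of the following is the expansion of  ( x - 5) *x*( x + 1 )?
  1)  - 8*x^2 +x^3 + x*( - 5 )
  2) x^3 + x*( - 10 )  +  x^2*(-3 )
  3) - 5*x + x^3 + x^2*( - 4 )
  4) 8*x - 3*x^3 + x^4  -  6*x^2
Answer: 3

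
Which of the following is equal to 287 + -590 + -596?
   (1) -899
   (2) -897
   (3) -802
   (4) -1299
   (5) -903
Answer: 1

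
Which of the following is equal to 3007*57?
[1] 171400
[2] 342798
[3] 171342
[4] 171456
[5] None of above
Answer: 5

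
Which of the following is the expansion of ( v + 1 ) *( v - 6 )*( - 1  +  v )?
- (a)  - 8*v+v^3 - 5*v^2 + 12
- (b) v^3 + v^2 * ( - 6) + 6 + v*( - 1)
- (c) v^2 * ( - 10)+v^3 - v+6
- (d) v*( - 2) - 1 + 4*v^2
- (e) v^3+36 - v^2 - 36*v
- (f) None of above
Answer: b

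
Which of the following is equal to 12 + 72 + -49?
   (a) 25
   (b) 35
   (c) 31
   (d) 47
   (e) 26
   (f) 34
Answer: b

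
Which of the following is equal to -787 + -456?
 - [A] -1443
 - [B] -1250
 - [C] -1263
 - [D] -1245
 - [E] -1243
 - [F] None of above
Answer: E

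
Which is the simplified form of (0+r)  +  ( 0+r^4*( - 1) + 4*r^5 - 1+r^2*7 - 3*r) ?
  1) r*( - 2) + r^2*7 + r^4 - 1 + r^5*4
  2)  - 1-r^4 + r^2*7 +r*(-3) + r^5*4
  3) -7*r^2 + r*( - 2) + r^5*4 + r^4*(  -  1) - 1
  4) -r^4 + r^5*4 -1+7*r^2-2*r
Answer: 4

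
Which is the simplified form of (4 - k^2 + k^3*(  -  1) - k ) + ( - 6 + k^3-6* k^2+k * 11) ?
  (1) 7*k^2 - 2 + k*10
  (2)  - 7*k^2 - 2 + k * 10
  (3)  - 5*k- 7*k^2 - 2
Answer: 2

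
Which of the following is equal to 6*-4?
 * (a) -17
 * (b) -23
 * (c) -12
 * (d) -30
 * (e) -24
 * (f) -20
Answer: e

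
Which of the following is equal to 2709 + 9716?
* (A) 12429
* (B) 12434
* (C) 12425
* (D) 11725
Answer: C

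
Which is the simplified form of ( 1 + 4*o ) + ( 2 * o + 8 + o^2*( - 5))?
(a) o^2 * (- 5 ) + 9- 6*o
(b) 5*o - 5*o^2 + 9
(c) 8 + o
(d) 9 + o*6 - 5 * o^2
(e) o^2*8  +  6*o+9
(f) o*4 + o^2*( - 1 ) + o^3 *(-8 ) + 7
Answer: d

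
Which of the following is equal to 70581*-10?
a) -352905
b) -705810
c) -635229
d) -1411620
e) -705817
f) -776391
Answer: b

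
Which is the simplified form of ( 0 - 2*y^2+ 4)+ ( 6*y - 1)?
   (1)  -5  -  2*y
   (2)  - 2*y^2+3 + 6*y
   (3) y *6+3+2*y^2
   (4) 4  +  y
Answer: 2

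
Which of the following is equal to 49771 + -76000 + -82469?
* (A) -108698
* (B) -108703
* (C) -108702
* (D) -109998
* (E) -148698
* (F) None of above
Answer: A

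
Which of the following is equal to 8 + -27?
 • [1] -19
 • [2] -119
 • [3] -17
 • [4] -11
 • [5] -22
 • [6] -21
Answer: 1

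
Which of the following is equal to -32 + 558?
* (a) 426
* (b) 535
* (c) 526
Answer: c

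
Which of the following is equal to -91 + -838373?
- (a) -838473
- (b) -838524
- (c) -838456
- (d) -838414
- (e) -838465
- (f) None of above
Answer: f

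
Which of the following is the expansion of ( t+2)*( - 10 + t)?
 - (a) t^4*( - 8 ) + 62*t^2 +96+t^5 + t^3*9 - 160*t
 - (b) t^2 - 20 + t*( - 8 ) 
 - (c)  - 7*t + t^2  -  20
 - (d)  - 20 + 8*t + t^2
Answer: b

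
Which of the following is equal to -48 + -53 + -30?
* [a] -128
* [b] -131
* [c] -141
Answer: b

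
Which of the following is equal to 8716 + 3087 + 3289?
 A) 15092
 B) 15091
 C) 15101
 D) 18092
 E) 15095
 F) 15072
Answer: A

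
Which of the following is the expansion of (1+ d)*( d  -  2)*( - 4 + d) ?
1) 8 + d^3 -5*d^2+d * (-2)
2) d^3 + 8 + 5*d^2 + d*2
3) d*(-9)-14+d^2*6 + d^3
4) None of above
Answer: 4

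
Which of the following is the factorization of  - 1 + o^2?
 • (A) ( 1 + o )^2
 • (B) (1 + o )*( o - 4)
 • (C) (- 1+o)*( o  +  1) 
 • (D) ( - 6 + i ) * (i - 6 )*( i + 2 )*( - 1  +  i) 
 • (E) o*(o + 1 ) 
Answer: C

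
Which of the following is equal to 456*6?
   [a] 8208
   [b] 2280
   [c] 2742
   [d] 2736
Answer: d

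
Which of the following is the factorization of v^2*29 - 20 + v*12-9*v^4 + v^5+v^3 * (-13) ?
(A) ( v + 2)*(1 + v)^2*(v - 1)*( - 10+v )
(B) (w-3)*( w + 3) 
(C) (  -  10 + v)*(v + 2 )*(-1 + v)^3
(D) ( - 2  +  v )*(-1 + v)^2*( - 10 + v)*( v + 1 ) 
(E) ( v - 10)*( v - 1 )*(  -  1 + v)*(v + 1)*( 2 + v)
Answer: E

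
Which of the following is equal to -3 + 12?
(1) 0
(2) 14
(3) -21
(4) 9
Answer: 4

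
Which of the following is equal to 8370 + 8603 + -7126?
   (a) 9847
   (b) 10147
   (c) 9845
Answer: a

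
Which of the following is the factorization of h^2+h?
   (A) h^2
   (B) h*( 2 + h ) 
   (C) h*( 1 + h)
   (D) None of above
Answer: C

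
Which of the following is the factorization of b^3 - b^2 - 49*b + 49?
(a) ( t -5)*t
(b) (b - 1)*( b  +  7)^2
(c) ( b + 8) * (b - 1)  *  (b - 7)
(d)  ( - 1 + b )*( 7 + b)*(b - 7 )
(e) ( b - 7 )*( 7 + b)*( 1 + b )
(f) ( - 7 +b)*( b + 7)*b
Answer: d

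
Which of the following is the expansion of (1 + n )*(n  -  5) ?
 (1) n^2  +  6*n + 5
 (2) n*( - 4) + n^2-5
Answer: 2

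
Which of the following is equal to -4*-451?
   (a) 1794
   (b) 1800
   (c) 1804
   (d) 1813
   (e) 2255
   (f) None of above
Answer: c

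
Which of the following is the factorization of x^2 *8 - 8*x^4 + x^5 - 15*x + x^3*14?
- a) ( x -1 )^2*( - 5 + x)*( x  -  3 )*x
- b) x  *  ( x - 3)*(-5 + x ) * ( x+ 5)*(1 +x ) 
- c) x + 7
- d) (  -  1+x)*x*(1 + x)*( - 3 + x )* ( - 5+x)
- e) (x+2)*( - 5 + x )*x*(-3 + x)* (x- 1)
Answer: d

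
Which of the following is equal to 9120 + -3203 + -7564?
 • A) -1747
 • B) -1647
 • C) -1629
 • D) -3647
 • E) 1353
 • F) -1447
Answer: B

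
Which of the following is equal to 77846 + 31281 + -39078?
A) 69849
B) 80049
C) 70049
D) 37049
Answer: C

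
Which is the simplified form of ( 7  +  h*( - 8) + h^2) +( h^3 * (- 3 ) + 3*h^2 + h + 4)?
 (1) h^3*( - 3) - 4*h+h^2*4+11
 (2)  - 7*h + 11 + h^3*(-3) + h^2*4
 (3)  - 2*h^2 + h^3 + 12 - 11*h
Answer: 2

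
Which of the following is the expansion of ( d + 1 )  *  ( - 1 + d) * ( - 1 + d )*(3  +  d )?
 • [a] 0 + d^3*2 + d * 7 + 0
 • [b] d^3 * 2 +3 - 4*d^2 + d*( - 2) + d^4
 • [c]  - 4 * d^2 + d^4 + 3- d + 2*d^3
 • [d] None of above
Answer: b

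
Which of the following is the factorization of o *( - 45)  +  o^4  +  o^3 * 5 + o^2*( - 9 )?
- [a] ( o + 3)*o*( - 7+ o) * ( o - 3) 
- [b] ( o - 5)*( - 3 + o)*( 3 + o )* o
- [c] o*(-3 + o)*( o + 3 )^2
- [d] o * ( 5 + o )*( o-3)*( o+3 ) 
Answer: d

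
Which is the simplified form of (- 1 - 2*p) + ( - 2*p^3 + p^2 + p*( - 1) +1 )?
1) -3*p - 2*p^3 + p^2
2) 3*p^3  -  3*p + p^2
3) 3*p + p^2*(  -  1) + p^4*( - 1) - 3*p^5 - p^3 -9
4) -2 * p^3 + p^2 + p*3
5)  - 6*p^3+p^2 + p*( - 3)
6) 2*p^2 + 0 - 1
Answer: 1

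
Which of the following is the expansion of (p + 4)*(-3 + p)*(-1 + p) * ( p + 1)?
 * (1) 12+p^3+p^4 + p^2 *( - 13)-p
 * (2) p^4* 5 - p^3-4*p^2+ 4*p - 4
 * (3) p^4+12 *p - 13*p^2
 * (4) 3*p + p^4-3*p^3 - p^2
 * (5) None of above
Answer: 1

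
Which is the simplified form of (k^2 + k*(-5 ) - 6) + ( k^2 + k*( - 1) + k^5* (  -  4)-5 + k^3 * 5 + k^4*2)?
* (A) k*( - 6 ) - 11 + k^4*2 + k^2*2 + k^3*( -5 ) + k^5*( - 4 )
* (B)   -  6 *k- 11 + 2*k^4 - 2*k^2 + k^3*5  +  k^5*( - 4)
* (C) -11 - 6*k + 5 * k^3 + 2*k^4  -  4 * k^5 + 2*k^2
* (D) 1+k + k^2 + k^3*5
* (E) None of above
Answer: C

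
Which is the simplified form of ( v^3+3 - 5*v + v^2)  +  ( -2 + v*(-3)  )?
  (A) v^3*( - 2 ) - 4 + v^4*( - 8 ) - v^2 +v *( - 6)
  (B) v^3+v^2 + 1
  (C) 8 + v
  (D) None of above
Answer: D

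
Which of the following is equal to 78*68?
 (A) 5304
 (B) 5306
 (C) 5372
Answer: A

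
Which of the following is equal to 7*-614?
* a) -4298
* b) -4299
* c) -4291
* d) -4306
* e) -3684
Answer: a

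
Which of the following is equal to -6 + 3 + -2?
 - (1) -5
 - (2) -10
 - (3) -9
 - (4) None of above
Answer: 1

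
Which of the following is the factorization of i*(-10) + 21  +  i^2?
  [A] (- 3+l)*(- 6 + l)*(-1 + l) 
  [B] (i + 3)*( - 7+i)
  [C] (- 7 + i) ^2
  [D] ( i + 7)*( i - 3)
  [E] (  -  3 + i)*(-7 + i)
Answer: E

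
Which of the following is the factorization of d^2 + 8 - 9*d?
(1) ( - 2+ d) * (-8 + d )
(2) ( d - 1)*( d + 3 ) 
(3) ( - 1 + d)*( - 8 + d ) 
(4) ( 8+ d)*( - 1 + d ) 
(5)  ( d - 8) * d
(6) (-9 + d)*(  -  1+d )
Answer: 3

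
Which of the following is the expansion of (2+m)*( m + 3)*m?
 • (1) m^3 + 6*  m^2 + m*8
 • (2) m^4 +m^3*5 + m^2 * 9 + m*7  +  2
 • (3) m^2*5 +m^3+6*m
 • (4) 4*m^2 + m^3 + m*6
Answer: 3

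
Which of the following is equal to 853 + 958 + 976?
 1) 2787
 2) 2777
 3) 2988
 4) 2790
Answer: 1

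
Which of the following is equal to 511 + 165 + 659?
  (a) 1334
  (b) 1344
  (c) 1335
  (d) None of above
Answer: c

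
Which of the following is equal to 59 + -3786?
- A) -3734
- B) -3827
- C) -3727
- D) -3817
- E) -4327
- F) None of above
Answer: C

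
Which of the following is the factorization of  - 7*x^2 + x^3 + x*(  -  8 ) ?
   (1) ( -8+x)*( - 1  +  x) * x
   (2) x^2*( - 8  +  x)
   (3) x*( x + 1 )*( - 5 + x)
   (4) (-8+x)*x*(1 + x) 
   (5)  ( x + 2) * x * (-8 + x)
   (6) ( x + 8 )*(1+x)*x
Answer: 4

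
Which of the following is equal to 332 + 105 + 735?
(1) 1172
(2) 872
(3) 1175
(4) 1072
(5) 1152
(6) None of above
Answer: 1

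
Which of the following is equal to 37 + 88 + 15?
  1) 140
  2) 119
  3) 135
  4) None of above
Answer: 1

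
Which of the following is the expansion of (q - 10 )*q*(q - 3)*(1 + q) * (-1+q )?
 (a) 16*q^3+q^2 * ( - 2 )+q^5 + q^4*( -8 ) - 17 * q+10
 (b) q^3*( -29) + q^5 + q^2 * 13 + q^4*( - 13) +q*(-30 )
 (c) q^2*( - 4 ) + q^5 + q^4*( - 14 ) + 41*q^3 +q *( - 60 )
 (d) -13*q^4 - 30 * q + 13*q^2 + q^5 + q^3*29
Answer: d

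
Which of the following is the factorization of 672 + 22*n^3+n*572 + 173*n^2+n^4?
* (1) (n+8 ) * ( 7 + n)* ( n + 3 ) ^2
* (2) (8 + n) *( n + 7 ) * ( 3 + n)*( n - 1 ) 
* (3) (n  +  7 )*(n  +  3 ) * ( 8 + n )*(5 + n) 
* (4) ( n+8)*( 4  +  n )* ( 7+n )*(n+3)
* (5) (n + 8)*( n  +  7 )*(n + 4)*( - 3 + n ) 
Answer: 4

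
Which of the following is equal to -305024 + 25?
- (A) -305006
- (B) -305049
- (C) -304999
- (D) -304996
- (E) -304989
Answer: C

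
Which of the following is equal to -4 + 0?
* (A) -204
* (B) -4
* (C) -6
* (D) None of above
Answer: B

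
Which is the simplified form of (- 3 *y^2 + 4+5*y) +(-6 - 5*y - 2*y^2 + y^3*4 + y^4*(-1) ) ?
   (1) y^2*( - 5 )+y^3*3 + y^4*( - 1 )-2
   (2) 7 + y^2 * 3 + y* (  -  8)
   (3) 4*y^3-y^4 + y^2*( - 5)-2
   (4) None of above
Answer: 3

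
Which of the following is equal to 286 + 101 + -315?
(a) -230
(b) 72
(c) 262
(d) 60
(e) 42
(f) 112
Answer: b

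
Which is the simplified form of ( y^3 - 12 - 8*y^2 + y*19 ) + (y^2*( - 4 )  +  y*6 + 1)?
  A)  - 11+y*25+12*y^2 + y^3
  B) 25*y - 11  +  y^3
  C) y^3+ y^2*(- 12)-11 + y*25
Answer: C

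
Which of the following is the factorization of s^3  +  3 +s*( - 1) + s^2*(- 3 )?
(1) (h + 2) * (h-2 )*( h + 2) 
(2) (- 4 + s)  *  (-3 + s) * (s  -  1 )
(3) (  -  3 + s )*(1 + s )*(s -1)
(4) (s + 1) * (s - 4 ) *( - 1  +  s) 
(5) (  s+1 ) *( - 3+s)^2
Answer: 3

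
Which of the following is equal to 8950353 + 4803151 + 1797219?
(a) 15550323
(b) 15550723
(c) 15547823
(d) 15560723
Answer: b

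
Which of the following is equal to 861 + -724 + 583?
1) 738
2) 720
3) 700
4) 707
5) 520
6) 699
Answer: 2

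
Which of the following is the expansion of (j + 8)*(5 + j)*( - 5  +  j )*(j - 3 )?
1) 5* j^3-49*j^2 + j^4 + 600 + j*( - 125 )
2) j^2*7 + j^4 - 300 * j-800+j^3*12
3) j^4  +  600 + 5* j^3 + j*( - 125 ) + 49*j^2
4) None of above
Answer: 1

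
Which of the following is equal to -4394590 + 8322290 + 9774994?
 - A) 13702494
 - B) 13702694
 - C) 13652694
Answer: B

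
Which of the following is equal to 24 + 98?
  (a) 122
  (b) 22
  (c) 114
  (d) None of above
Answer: a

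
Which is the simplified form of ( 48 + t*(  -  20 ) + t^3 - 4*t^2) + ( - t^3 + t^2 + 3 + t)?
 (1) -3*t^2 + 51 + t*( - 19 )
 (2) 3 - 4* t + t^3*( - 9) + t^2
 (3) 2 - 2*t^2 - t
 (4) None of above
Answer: 1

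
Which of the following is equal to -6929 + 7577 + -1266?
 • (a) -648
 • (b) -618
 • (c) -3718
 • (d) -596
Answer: b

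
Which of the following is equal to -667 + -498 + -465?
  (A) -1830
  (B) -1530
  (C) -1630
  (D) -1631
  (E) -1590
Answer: C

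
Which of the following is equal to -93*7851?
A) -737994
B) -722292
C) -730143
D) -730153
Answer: C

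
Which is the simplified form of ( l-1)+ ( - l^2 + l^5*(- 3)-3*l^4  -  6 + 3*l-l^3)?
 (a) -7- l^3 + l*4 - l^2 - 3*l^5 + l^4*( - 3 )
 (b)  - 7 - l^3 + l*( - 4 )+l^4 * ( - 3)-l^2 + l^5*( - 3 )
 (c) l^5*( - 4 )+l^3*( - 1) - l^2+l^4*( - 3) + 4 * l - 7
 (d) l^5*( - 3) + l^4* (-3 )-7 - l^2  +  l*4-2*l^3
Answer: a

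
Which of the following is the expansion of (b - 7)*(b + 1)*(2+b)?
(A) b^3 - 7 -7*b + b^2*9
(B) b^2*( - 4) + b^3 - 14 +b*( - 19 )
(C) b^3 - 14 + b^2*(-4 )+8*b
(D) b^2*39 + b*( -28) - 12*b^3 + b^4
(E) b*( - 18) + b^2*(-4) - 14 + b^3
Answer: B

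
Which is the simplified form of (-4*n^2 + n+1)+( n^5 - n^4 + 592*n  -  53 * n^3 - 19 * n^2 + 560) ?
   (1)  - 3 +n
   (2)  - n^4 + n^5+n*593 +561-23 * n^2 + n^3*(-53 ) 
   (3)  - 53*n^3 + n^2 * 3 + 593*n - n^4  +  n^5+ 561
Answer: 2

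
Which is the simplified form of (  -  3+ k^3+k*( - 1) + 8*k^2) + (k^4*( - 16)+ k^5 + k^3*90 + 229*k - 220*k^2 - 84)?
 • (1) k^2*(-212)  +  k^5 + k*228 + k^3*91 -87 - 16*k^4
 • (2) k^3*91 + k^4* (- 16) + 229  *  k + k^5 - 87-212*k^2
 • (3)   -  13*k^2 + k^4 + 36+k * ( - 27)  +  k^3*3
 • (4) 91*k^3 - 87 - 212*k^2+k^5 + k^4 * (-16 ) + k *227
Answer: 1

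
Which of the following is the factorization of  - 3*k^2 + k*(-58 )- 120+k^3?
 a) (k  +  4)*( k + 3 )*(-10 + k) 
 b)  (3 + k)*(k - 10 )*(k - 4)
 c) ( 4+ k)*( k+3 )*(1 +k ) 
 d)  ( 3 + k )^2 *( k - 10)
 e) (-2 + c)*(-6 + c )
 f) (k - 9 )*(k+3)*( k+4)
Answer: a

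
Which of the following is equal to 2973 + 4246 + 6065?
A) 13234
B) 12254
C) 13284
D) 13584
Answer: C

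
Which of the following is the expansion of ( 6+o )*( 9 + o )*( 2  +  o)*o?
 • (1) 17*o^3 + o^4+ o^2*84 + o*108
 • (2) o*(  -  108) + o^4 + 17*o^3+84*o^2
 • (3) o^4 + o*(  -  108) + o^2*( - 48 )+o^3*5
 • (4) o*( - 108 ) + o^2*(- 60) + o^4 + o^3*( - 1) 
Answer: 1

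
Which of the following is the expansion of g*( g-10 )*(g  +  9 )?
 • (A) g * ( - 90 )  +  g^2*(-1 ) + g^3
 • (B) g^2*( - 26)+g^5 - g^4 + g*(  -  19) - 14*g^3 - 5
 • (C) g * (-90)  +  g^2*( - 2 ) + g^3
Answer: A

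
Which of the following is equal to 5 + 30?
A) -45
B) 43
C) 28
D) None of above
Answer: D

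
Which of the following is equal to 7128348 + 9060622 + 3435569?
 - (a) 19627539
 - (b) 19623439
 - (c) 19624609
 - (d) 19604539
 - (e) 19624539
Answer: e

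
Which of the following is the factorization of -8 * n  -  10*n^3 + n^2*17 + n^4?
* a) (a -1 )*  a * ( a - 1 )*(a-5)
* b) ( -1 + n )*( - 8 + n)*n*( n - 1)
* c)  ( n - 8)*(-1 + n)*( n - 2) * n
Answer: b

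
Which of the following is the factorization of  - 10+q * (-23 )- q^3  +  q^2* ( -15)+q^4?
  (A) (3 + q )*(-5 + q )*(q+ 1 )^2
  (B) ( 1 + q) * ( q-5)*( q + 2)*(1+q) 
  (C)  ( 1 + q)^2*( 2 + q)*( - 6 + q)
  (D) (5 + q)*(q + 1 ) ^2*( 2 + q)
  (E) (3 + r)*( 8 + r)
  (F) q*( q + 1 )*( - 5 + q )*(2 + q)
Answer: B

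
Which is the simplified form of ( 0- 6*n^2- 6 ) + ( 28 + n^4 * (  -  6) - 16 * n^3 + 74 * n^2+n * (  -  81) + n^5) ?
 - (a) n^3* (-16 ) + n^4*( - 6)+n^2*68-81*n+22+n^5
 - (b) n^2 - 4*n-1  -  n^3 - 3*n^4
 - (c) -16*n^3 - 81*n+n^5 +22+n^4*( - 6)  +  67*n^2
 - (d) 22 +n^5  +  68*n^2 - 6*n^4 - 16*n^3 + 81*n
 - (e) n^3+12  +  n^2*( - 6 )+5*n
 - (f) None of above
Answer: a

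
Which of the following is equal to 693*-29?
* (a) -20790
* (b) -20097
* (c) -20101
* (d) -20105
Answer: b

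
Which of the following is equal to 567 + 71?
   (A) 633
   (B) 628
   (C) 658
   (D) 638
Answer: D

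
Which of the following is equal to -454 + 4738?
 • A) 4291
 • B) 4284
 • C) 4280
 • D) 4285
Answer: B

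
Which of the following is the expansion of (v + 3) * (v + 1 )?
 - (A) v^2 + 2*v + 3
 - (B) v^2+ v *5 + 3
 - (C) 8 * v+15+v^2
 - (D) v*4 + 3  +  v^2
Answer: D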